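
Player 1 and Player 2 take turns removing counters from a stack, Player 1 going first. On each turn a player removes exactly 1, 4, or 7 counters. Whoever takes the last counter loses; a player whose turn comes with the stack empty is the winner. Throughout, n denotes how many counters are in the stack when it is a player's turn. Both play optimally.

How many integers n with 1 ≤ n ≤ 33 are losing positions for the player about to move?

13

Work bottom-up. With no move the player to move wins. Otherwise the position is W if at least one move leads to an L position for the opponent, and L if every move leads to a W.
n=0: no move; the opponent has just taken the last counter and therefore loses → W
n=1: →0(W) only, which is W, so L
n=2: →1(L), so W
n=3: →2(W) only, which is W, so L
n=4: →3(L), so W
n=5: →1(L), so W
n=6: →5(W), 2(W) — all W, so L
n=7: →6(L), so W
n=8: →1(L), so W
n=9: →8(W), 5(W), 2(W) — all W, so L
n=10: →9(L), so W
n=11: →10(W), 7(W), 4(W) — all W, so L
n=12: →11(L), so W
n=13: →9(L), so W
n=14: →13(W), 10(W), 7(W) — all W, so L
n=15: →14(L), so W
n=16: →9(L), so W
n=17: →16(W), 13(W), 10(W) — all W, so L
n=18: →17(L), so W
n=19: →18(W), 15(W), 12(W) — all W, so L
n=20: →19(L), so W
n=21: →17(L), so W
n=22: →21(W), 18(W), 15(W) — all W, so L
n=23: →22(L), so W
n=24: →17(L), so W
n=25: →24(W), 21(W), 18(W) — all W, so L
n=26: →25(L), so W
n=27: →26(W), 23(W), 20(W) — all W, so L
n=28: →27(L), so W
n=29: →25(L), so W
n=30: →29(W), 26(W), 23(W) — all W, so L
n=31: →30(L), so W
n=32: →25(L), so W
n=33: →32(W), 29(W), 26(W) — all W, so L
L entries with 1 ≤ n ≤ 33 (the range starts at n=1): n = 1, 3, 6, 9, 11, 14, 17, 19, 22, 25, 27, 30, 33; that makes 13.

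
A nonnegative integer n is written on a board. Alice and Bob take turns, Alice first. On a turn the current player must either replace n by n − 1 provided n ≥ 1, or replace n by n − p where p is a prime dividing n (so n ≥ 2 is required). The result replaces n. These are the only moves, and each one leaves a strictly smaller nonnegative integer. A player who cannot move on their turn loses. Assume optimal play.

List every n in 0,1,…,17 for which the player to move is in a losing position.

Label each position W (a win for the player to move) or L (a loss). A position with no legal move is L; any other position is W exactly when some move reaches an L, and L when every move reaches a W.
n=0: no move → L
n=1: can move to 0, which is L ⇒ W
n=2: can move to 0, which is L ⇒ W
n=3: can move to 0, which is L ⇒ W
n=4: moves to 2(W), 3(W); every one is W ⇒ L
n=5: can move to 0, which is L ⇒ W
n=6: can move to 4, which is L ⇒ W
n=7: can move to 0, which is L ⇒ W
n=8: moves to 6(W), 7(W); every one is W ⇒ L
n=9: can move to 8, which is L ⇒ W
n=10: can move to 8, which is L ⇒ W
n=11: can move to 0, which is L ⇒ W
n=12: moves to 9(W), 10(W), 11(W); every one is W ⇒ L
n=13: can move to 0, which is L ⇒ W
n=14: can move to 12, which is L ⇒ W
n=15: can move to 12, which is L ⇒ W
n=16: moves to 14(W), 15(W); every one is W ⇒ L
n=17: can move to 0, which is L ⇒ W
Reading off the rows marked L gives the requested list; there are 5 such values of n.

0, 4, 8, 12, 16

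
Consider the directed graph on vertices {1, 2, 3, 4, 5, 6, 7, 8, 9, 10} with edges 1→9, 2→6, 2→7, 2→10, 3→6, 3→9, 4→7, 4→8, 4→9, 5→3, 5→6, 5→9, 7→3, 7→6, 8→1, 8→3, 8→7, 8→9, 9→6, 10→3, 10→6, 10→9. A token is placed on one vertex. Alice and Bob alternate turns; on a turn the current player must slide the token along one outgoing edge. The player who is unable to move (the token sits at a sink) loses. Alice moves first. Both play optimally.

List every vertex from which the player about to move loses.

Label each position W (a win for the player to move) or L (a loss). A position with no legal move is L; any other position is W exactly when some move reaches an L, and L when every move reaches a W.
Every edge goes from a vertex to one that appears earlier in the order 6, 9, 3, 10, 7, 5, 1, 2, 8, 4, so processing vertices in that order labels each vertex after all of its successors.
6: no outgoing edge → L
9: can move to 6, which is L ⇒ W
3: can move to 6, which is L ⇒ W
10: can move to 6, which is L ⇒ W
7: can move to 6, which is L ⇒ W
5: can move to 6, which is L ⇒ W
1: the only move is to 9(W), a W ⇒ L
2: can move to 6, which is L ⇒ W
8: can move to 1, which is L ⇒ W
4: moves to 8(W), 7(W), 9(W); every one is W ⇒ L
The losing starting vertices are exactly the entries labelled L in this table (3 of them).

1, 4, 6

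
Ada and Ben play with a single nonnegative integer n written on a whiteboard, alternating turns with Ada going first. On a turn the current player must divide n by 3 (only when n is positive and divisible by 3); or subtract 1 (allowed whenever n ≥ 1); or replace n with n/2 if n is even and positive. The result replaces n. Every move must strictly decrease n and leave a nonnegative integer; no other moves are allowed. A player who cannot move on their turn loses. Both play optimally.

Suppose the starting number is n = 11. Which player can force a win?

Ben wins.

Label each position W (a win for the player to move) or L (a loss). A position with no legal move is L; any other position is W exactly when some move reaches an L, and L when every move reaches a W.
n=0: no move → L
n=1: reaches L-position 0 → W
n=2: only reaches 1(W), which is W → L
n=3: reaches L-position 2 → W
n=4: reaches L-position 2 → W
n=5: only reaches 4(W), which is W → L
n=6: reaches L-position 2 → W
n=7: only reaches 6(W), which is W → L
n=8: reaches L-position 7 → W
n=9: only reaches 3(W), 8(W), all W → L
n=10: reaches L-position 5 → W
n=11: only reaches 10(W), which is W → L
The starting position 11 is L: whatever Ada does, the opponent receives a W position.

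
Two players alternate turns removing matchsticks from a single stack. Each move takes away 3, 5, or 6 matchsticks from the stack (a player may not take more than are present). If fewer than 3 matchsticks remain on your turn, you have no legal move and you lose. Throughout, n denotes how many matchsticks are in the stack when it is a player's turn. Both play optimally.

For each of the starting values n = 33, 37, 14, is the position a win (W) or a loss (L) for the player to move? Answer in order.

Use the standard recursion: the mover loses at a terminal position; elsewhere, the mover wins exactly when some move hands the opponent an L position.
n=0: no move → L
n=1: no move → L
n=2: no move → L
n=3: can move to 0, which is L ⇒ W
n=4: can move to 1, which is L ⇒ W
n=5: can move to 2, which is L ⇒ W
n=6: can move to 1, which is L ⇒ W
n=7: can move to 2, which is L ⇒ W
n=8: can move to 2, which is L ⇒ W
n=9: moves to 6(W), 4(W), 3(W); every one is W ⇒ L
n=10: moves to 7(W), 5(W), 4(W); every one is W ⇒ L
n=11: moves to 8(W), 6(W), 5(W); every one is W ⇒ L
n=12: can move to 9, which is L ⇒ W
n=13: can move to 10, which is L ⇒ W
n=14: can move to 11, which is L ⇒ W
n=15: can move to 10, which is L ⇒ W
n=16: can move to 11, which is L ⇒ W
n=17: can move to 11, which is L ⇒ W
n=18: moves to 15(W), 13(W), 12(W); every one is W ⇒ L
n=19: moves to 16(W), 14(W), 13(W); every one is W ⇒ L
n=20: moves to 17(W), 15(W), 14(W); every one is W ⇒ L
n=21: can move to 18, which is L ⇒ W
n=22: can move to 19, which is L ⇒ W
n=23: can move to 20, which is L ⇒ W
n=24: can move to 19, which is L ⇒ W
n=25: can move to 20, which is L ⇒ W
n=26: can move to 20, which is L ⇒ W
n=27: moves to 24(W), 22(W), 21(W); every one is W ⇒ L
n=28: moves to 25(W), 23(W), 22(W); every one is W ⇒ L
n=29: moves to 26(W), 24(W), 23(W); every one is W ⇒ L
n=30: can move to 27, which is L ⇒ W
n=31: can move to 28, which is L ⇒ W
n=32: can move to 29, which is L ⇒ W
n=33: can move to 28, which is L ⇒ W
n=34: can move to 29, which is L ⇒ W
n=35: can move to 29, which is L ⇒ W
n=36: moves to 33(W), 31(W), 30(W); every one is W ⇒ L
n=37: moves to 34(W), 32(W), 31(W); every one is W ⇒ L

33: W, 37: L, 14: W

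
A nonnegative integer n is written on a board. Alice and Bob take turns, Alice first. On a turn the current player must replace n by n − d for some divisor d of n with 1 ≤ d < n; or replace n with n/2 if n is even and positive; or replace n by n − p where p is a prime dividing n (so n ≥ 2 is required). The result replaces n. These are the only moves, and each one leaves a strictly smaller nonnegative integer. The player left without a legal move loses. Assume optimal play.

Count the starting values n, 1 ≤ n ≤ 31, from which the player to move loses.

Build the W/L table. Terminal = L. A non-terminal position is W if it has a move to some L; otherwise it is L.
n=0: no move → L
n=1: no move → L
n=2: reaches L-position 0 → W
n=3: reaches L-position 0 → W
n=4: only reaches 2(W), 3(W), all W → L
n=5: reaches L-position 0 → W
n=6: reaches L-position 4 → W
n=7: reaches L-position 0 → W
n=8: reaches L-position 4 → W
n=9: only reaches 6(W), 8(W), all W → L
n=10: reaches L-position 9 → W
n=11: reaches L-position 0 → W
n=12: reaches L-position 9 → W
n=13: reaches L-position 0 → W
n=14: only reaches 7(W), 12(W), 13(W), all W → L
n=15: reaches L-position 14 → W
n=16: reaches L-position 14 → W
n=17: reaches L-position 0 → W
n=18: reaches L-position 9 → W
n=19: reaches L-position 0 → W
n=20: only reaches 10(W), 15(W), 16(W), 18(W), 19(W), all W → L
n=21: reaches L-position 14 → W
n=22: reaches L-position 20 → W
n=23: reaches L-position 0 → W
n=24: reaches L-position 20 → W
n=25: reaches L-position 20 → W
n=26: only reaches 13(W), 24(W), 25(W), all W → L
n=27: reaches L-position 26 → W
n=28: reaches L-position 14 → W
n=29: reaches L-position 0 → W
n=30: reaches L-position 20 → W
n=31: reaches L-position 0 → W
L entries with 1 ≤ n ≤ 31 (n=0 is outside the asked range and is not counted): n = 1, 4, 9, 14, 20, 26; that makes 6.

6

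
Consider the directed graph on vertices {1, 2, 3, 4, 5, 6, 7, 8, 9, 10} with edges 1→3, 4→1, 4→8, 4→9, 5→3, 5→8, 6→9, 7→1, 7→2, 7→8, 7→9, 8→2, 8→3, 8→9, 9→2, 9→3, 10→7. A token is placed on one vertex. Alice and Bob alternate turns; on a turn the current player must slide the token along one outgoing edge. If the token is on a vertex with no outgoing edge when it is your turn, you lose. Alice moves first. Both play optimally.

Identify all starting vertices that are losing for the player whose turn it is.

Label each position W (a win for the player to move) or L (a loss). A position with no legal move is L; any other position is W exactly when some move reaches an L, and L when every move reaches a W.
Every edge goes from a vertex to one that appears earlier in the order 2, 3, 9, 8, 1, 7, 4, 10, 6, 5, so processing vertices in that order labels each vertex after all of its successors.
2: no outgoing edge → L
3: no outgoing edge → L
9: can move to 3, which is L ⇒ W
8: can move to 3, which is L ⇒ W
1: can move to 3, which is L ⇒ W
7: can move to 2, which is L ⇒ W
4: moves to 1(W), 8(W), 9(W); every one is W ⇒ L
10: the only move is to 7(W), a W ⇒ L
6: the only move is to 9(W), a W ⇒ L
5: can move to 3, which is L ⇒ W
Reading off the rows marked L gives the requested list; there are 5 such vertices.

2, 3, 4, 6, 10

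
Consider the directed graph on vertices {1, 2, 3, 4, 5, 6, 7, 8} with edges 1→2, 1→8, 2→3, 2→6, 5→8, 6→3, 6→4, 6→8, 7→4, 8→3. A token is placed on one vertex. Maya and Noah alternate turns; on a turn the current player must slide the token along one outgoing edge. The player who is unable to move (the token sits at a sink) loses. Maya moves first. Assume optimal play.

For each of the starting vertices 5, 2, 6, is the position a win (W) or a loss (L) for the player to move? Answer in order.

5: L, 2: W, 6: W

Use the standard recursion: the mover loses at a terminal position; elsewhere, the mover wins exactly when some move hands the opponent an L position.
Every edge goes from a vertex to one that appears earlier in the order 4, 3, 8, 6, 2, 7, 5, 1, so processing vertices in that order labels each vertex after all of its successors.
4: no outgoing edge → L
3: no outgoing edge → L
8: W (go to 3, an L position)
6: W (go to 3, an L position)
2: W (go to 3, an L position)
7: W (go to 4, an L position)
5: L (sole option 8(W) is W)
1: L (options 2(W), 8(W) are all W)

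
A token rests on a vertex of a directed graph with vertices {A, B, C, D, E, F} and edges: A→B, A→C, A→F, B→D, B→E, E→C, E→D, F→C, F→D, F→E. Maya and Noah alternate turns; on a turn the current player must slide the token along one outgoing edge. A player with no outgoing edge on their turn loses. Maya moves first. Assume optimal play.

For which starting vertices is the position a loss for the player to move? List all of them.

C, D

Use the standard recursion: the mover loses at a terminal position; elsewhere, the mover wins exactly when some move hands the opponent an L position.
Every edge goes from a vertex to one that appears earlier in the order D, C, E, B, F, A, so processing vertices in that order labels each vertex after all of its successors.
D: no outgoing edge → L
C: no outgoing edge → L
E: W (go to C, an L position)
B: W (go to D, an L position)
F: W (go to C, an L position)
A: W (go to C, an L position)
Reading off the rows marked L gives the requested list; there are 2 such vertices.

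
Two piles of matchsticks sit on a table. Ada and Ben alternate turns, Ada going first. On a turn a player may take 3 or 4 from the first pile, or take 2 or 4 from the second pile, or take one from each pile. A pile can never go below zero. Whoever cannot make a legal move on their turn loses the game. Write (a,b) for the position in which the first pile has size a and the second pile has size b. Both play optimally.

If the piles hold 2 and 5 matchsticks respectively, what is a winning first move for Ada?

Positions with no move are L. A position that does have a move is losing for the player to move precisely when every available move leads to a winning position for the opponent. Fill in the labels:
No move ever increases a pile, so every position that can arise here has a ≤ 2 and b ≤ 5; it is enough to label the cells with 0 ≤ a ≤ 2 and 0 ≤ b ≤ 5.
Every move lowers a or b (never raises either), so fill the grid row by row in increasing a, and left to right within a row: each cell's successors are then already labelled.
      b=0  b=1  b=2  b=3  b=4  b=5
a=0:    L    L    W    W    W    W
a=1:    L    W    W    L    W    W
a=2:    L    W    W    L    W    W
Cells with no legal move (terminal, hence L): (0,0), (0,1), (1,0), (2,0).
The remaining L cells, each justified by listing all of its moves:
(1,3): only reaches (1,1)(W), (0,2)(W), all W → L
(2,3): only reaches (2,1)(W), (1,2)(W), all W → L
Every other cell has at least one move into one of the L cells above, so it is W.
From (2,5), the L positions reachable in one move are: (2,3).

Move to (2,3).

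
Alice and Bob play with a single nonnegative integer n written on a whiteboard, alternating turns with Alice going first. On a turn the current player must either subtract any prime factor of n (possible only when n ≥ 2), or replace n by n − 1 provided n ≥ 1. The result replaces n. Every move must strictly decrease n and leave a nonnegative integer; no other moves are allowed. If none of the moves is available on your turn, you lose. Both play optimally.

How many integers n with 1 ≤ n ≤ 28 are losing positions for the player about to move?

7

Positions with no move are L. A position that does have a move is losing for the player to move precisely when every available move leads to a winning position for the opponent. Fill in the labels:
n=0: no move → L
n=1: W (go to 0, an L position)
n=2: W (go to 0, an L position)
n=3: W (go to 0, an L position)
n=4: L (options 2(W), 3(W) are all W)
n=5: W (go to 0, an L position)
n=6: W (go to 4, an L position)
n=7: W (go to 0, an L position)
n=8: L (options 6(W), 7(W) are all W)
n=9: W (go to 8, an L position)
n=10: W (go to 8, an L position)
n=11: W (go to 0, an L position)
n=12: L (options 9(W), 10(W), 11(W) are all W)
n=13: W (go to 0, an L position)
n=14: W (go to 12, an L position)
n=15: W (go to 12, an L position)
n=16: L (options 14(W), 15(W) are all W)
n=17: W (go to 0, an L position)
n=18: W (go to 16, an L position)
n=19: W (go to 0, an L position)
n=20: L (options 15(W), 18(W), 19(W) are all W)
n=21: W (go to 20, an L position)
n=22: W (go to 20, an L position)
n=23: W (go to 0, an L position)
n=24: L (options 21(W), 22(W), 23(W) are all W)
n=25: W (go to 20, an L position)
n=26: W (go to 24, an L position)
n=27: W (go to 24, an L position)
n=28: L (options 21(W), 26(W), 27(W) are all W)
L entries with 1 ≤ n ≤ 28 (n=0 is outside the asked range and is not counted): n = 4, 8, 12, 16, 20, 24, 28; that makes 7.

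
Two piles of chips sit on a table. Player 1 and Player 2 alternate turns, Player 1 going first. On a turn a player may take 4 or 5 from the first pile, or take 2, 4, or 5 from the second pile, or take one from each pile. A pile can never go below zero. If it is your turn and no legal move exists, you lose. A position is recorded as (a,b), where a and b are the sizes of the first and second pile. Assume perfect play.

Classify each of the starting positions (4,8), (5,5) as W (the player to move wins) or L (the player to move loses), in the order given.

Use the standard recursion: the mover loses at a terminal position; elsewhere, the mover wins exactly when some move hands the opponent an L position.
No move ever increases a pile, so every position that can arise here has a ≤ 5 and b ≤ 8; it is enough to label the cells with 0 ≤ a ≤ 5 and 0 ≤ b ≤ 8.
Every move lowers a or b (never raises either), so fill the grid row by row in increasing a, and left to right within a row: each cell's successors are then already labelled.
      b=0  b=1  b=2  b=3  b=4  b=5  b=6  b=7  b=8
a=0:    L    L    W    W    W    W    W    L    L
a=1:    L    W    W    L    W    W    L    W    W
a=2:    L    W    W    L    W    W    L    W    W
a=3:    L    W    W    L    W    W    L    W    W
a=4:    W    W    L    L    W    W    W    W    W
a=5:    W    W    L    W    W    L    W    W    W
Cells with no legal move (terminal, hence L): (0,0), (0,1), (1,0), (2,0), (3,0).
The remaining L cells, each justified by listing all of its moves:
(0,7): L (options (0,5)(W), (0,3)(W), (0,2)(W) are all W)
(0,8): L (options (0,6)(W), (0,4)(W), (0,3)(W) are all W)
(1,3): L (options (1,1)(W), (0,2)(W) are all W)
(1,6): L (options (1,4)(W), (1,2)(W), (1,1)(W), (0,5)(W) are all W)
(2,3): L (options (2,1)(W), (1,2)(W) are all W)
(2,6): L (options (2,4)(W), (2,2)(W), (2,1)(W), (1,5)(W) are all W)
(3,3): L (options (3,1)(W), (2,2)(W) are all W)
(3,6): L (options (3,4)(W), (3,2)(W), (3,1)(W), (2,5)(W) are all W)
(4,2): L (options (0,2)(W), (4,0)(W), (3,1)(W) are all W)
(4,3): L (options (0,3)(W), (4,1)(W), (3,2)(W) are all W)
(5,2): L (options (1,2)(W), (0,2)(W), (5,0)(W), (4,1)(W) are all W)
(5,5): L (options (1,5)(W), (0,5)(W), (5,3)(W), (5,1)(W), (5,0)(W), (4,4)(W) are all W)
Every other cell has at least one move into one of the L cells above, so it is W.
(4,8): the move to (0,8) reaches an L cell, so W
(5,5): one of the L cells justified above, so L

(4,8): W, (5,5): L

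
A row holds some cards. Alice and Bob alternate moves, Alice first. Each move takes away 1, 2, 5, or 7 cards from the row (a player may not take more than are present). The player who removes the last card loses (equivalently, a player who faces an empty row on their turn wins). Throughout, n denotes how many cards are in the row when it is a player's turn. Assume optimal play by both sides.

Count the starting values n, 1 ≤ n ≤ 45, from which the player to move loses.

Classify positions by backward induction: terminal positions (no move available) are W. From any other position, the mover wins iff some move reaches an L.
n=0: no move; the opponent has just taken the last card and therefore loses → W
n=1: →0(W) only, which is W, so L
n=2: →1(L), so W
n=3: →1(L), so W
n=4: →3(W), 2(W) — all W, so L
n=5: →4(L), so W
n=6: →4(L), so W
n=7: →6(W), 5(W), 2(W), 0(W) — all W, so L
n=8: →7(L), so W
n=9: →7(L), so W
n=10: →9(W), 8(W), 5(W), 3(W) — all W, so L
n=11: →10(L), so W
n=12: →10(L), so W
n=13: →12(W), 11(W), 8(W), 6(W) — all W, so L
n=14: →13(L), so W
n=15: →13(L), so W
n=16: →15(W), 14(W), 11(W), 9(W) — all W, so L
n=17: →16(L), so W
n=18: →16(L), so W
n=19: →18(W), 17(W), 14(W), 12(W) — all W, so L
n=20: →19(L), so W
n=21: →19(L), so W
n=22: →21(W), 20(W), 17(W), 15(W) — all W, so L
n=23: →22(L), so W
n=24: →22(L), so W
n=25: →24(W), 23(W), 20(W), 18(W) — all W, so L
n=26: →25(L), so W
n=27: →25(L), so W
n=28: →27(W), 26(W), 23(W), 21(W) — all W, so L
n=29: →28(L), so W
n=30: →28(L), so W
n=31: →30(W), 29(W), 26(W), 24(W) — all W, so L
n=32: →31(L), so W
n=33: →31(L), so W
n=34: →33(W), 32(W), 29(W), 27(W) — all W, so L
n=35: →34(L), so W
n=36: →34(L), so W
n=37: →36(W), 35(W), 32(W), 30(W) — all W, so L
n=38: →37(L), so W
n=39: →37(L), so W
n=40: →39(W), 38(W), 35(W), 33(W) — all W, so L
n=41: →40(L), so W
n=42: →40(L), so W
n=43: →42(W), 41(W), 38(W), 36(W) — all W, so L
n=44: →43(L), so W
n=45: →43(L), so W
L entries with 1 ≤ n ≤ 45 (the range starts at n=1): n = 1, 4, 7, 10, 13, 16, 19, 22, 25, 28, 31, 34, 37, 40, 43; that makes 15.

15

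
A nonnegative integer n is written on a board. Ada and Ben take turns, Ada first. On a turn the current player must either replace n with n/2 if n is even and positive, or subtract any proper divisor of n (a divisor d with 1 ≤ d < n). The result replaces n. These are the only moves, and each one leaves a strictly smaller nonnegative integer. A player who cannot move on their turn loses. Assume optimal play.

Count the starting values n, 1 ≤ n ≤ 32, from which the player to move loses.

Work bottom-up. With no move the player to move loses. Otherwise the position is W if at least one move leads to an L position for the opponent, and L if every move leads to a W.
n=0: no move → L
n=1: no move → L
n=2: can move to 1, which is L ⇒ W
n=3: the only move is to 2(W), a W ⇒ L
n=4: can move to 3, which is L ⇒ W
n=5: the only move is to 4(W), a W ⇒ L
n=6: can move to 3, which is L ⇒ W
n=7: the only move is to 6(W), a W ⇒ L
n=8: can move to 7, which is L ⇒ W
n=9: moves to 6(W), 8(W); every one is W ⇒ L
n=10: can move to 5, which is L ⇒ W
n=11: the only move is to 10(W), a W ⇒ L
n=12: can move to 9, which is L ⇒ W
n=13: the only move is to 12(W), a W ⇒ L
n=14: can move to 7, which is L ⇒ W
n=15: moves to 10(W), 12(W), 14(W); every one is W ⇒ L
n=16: can move to 15, which is L ⇒ W
n=17: the only move is to 16(W), a W ⇒ L
n=18: can move to 9, which is L ⇒ W
n=19: the only move is to 18(W), a W ⇒ L
n=20: can move to 15, which is L ⇒ W
n=21: moves to 14(W), 18(W), 20(W); every one is W ⇒ L
n=22: can move to 11, which is L ⇒ W
n=23: the only move is to 22(W), a W ⇒ L
n=24: can move to 21, which is L ⇒ W
n=25: moves to 20(W), 24(W); every one is W ⇒ L
n=26: can move to 13, which is L ⇒ W
n=27: moves to 18(W), 24(W), 26(W); every one is W ⇒ L
n=28: can move to 21, which is L ⇒ W
n=29: the only move is to 28(W), a W ⇒ L
n=30: can move to 15, which is L ⇒ W
n=31: the only move is to 30(W), a W ⇒ L
n=32: can move to 31, which is L ⇒ W
L entries with 1 ≤ n ≤ 32 (n=0 is outside the asked range and is not counted): n = 1, 3, 5, 7, 9, 11, 13, 15, 17, 19, 21, 23, 25, 27, 29, 31; that makes 16.

16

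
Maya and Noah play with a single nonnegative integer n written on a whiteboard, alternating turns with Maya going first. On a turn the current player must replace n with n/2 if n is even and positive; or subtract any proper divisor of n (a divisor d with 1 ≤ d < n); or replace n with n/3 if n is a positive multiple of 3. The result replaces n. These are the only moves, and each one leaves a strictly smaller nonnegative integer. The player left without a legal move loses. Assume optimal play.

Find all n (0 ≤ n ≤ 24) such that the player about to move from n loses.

0, 1, 4, 7, 9, 11, 13, 15, 17, 19, 23

Build the W/L table. Terminal = L. A non-terminal position is W if it has a move to some L; otherwise it is L.
n=0: no move → L
n=1: no move → L
n=2: →1(L), so W
n=3: →1(L), so W
n=4: →2(W), 3(W) — all W, so L
n=5: →4(L), so W
n=6: →4(L), so W
n=7: →6(W) only, which is W, so L
n=8: →4(L), so W
n=9: →3(W), 6(W), 8(W) — all W, so L
n=10: →9(L), so W
n=11: →10(W) only, which is W, so L
n=12: →4(L), so W
n=13: →12(W) only, which is W, so L
n=14: →7(L), so W
n=15: →5(W), 10(W), 12(W), 14(W) — all W, so L
n=16: →15(L), so W
n=17: →16(W) only, which is W, so L
n=18: →9(L), so W
n=19: →18(W) only, which is W, so L
n=20: →15(L), so W
n=21: →7(L), so W
n=22: →11(L), so W
n=23: →22(W) only, which is W, so L
n=24: →23(L), so W
The losing starting values of n are exactly the entries labelled L in this table (11 of them).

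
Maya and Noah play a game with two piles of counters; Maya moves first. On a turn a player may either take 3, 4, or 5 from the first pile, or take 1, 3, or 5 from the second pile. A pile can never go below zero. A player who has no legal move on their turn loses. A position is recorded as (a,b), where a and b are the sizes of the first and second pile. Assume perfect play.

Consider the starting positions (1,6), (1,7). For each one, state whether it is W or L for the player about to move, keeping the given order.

Build the W/L table. Terminal = L. A non-terminal position is W if it has a move to some L; otherwise it is L.
No move ever increases a pile, so every position that can arise here has a ≤ 1 and b ≤ 7; it is enough to label the cells with 0 ≤ a ≤ 1 and 0 ≤ b ≤ 7.
Every move lowers a or b (never raises either), so fill the grid row by row in increasing a, and left to right within a row: each cell's successors are then already labelled.
      b=0  b=1  b=2  b=3  b=4  b=5  b=6  b=7
a=0:    L    W    L    W    L    W    L    W
a=1:    L    W    L    W    L    W    L    W
Cells with no legal move (terminal, hence L): (0,0), (1,0).
The remaining L cells, each justified by listing all of its moves:
(0,2): only reaches (0,1)(W), which is W → L
(0,4): only reaches (0,3)(W), (0,1)(W), all W → L
(0,6): only reaches (0,5)(W), (0,3)(W), (0,1)(W), all W → L
(1,2): only reaches (1,1)(W), which is W → L
(1,4): only reaches (1,3)(W), (1,1)(W), all W → L
(1,6): only reaches (1,5)(W), (1,3)(W), (1,1)(W), all W → L
Every other cell has at least one move into one of the L cells above, so it is W.
(1,6): one of the L cells justified above, so L
(1,7): the move to (1,6) reaches an L cell, so W

(1,6): L, (1,7): W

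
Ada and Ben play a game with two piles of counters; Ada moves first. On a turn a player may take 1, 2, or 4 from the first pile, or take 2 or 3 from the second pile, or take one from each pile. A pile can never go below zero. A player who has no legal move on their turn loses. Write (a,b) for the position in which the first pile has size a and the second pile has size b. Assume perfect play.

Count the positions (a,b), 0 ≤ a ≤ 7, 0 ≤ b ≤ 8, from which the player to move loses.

25

Classify positions by backward induction: terminal positions (no move available) are L. From any other position, the mover wins iff some move reaches an L.
Every move lowers a or b (never raises either), so fill the grid row by row in increasing a, and left to right within a row: each cell's successors are then already labelled.
      b=0  b=1  b=2  b=3  b=4  b=5  b=6  b=7  b=8
a=0:    L    L    W    W    W    L    L    W    W
a=1:    W    W    W    L    L    W    W    W    L
a=2:    W    W    L    W    W    W    W    L    W
a=3:    L    L    W    W    W    L    L    W    W
a=4:    W    W    W    L    L    W    W    W    L
a=5:    W    W    L    W    W    W    W    L    W
a=6:    L    L    W    W    W    L    L    W    W
a=7:    W    W    W    L    L    W    W    W    L
Cells with no legal move (terminal, hence L): (0,0), (0,1).
The remaining L cells, each justified by listing all of its moves:
(0,5): only reaches (0,3)(W), (0,2)(W), all W → L
(0,6): only reaches (0,4)(W), (0,3)(W), all W → L
(1,3): only reaches (0,3)(W), (1,1)(W), (1,0)(W), (0,2)(W), all W → L
(1,4): only reaches (0,4)(W), (1,2)(W), (1,1)(W), (0,3)(W), all W → L
(1,8): only reaches (0,8)(W), (1,6)(W), (1,5)(W), (0,7)(W), all W → L
(2,2): only reaches (1,2)(W), (0,2)(W), (2,0)(W), (1,1)(W), all W → L
(2,7): only reaches (1,7)(W), (0,7)(W), (2,5)(W), (2,4)(W), (1,6)(W), all W → L
(3,0): only reaches (2,0)(W), (1,0)(W), all W → L
(3,1): only reaches (2,1)(W), (1,1)(W), (2,0)(W), all W → L
(3,5): only reaches (2,5)(W), (1,5)(W), (3,3)(W), (3,2)(W), (2,4)(W), all W → L
(3,6): only reaches (2,6)(W), (1,6)(W), (3,4)(W), (3,3)(W), (2,5)(W), all W → L
(4,3): only reaches (3,3)(W), (2,3)(W), (0,3)(W), (4,1)(W), (4,0)(W), (3,2)(W), all W → L
(4,4): only reaches (3,4)(W), (2,4)(W), (0,4)(W), (4,2)(W), (4,1)(W), (3,3)(W), all W → L
(4,8): only reaches (3,8)(W), (2,8)(W), (0,8)(W), (4,6)(W), (4,5)(W), (3,7)(W), all W → L
(5,2): only reaches (4,2)(W), (3,2)(W), (1,2)(W), (5,0)(W), (4,1)(W), all W → L
(5,7): only reaches (4,7)(W), (3,7)(W), (1,7)(W), (5,5)(W), (5,4)(W), (4,6)(W), all W → L
(6,0): only reaches (5,0)(W), (4,0)(W), (2,0)(W), all W → L
(6,1): only reaches (5,1)(W), (4,1)(W), (2,1)(W), (5,0)(W), all W → L
(6,5): only reaches (5,5)(W), (4,5)(W), (2,5)(W), (6,3)(W), (6,2)(W), (5,4)(W), all W → L
(6,6): only reaches (5,6)(W), (4,6)(W), (2,6)(W), (6,4)(W), (6,3)(W), (5,5)(W), all W → L
(7,3): only reaches (6,3)(W), (5,3)(W), (3,3)(W), (7,1)(W), (7,0)(W), (6,2)(W), all W → L
(7,4): only reaches (6,4)(W), (5,4)(W), (3,4)(W), (7,2)(W), (7,1)(W), (6,3)(W), all W → L
(7,8): only reaches (6,8)(W), (5,8)(W), (3,8)(W), (7,6)(W), (7,5)(W), (6,7)(W), all W → L
Every other cell has at least one move into one of the L cells above, so it is W.
L cells per row: a=0: 4, a=1: 3, a=2: 2, a=3: 4, a=4: 3, a=5: 2, a=6: 4, a=7: 3; total 25.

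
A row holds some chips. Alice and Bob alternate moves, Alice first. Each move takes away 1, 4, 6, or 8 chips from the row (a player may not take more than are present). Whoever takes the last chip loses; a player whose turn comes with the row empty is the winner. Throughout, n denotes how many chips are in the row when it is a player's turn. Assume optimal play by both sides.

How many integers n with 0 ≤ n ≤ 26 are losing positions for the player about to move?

Work bottom-up. With no move the player to move wins. Otherwise the position is W if at least one move leads to an L position for the opponent, and L if every move leads to a W.
n=0: no move; the opponent has just taken the last chip and therefore loses → W
n=1: the only move is to 0(W), a W ⇒ L
n=2: can move to 1, which is L ⇒ W
n=3: the only move is to 2(W), a W ⇒ L
n=4: can move to 3, which is L ⇒ W
n=5: can move to 1, which is L ⇒ W
n=6: moves to 5(W), 2(W), 0(W); every one is W ⇒ L
n=7: can move to 6, which is L ⇒ W
n=8: moves to 7(W), 4(W), 2(W), 0(W); every one is W ⇒ L
n=9: can move to 8, which is L ⇒ W
n=10: can move to 6, which is L ⇒ W
n=11: can move to 3, which is L ⇒ W
n=12: can move to 8, which is L ⇒ W
n=13: moves to 12(W), 9(W), 7(W), 5(W); every one is W ⇒ L
n=14: can move to 13, which is L ⇒ W
n=15: moves to 14(W), 11(W), 9(W), 7(W); every one is W ⇒ L
n=16: can move to 15, which is L ⇒ W
n=17: can move to 13, which is L ⇒ W
n=18: moves to 17(W), 14(W), 12(W), 10(W); every one is W ⇒ L
n=19: can move to 18, which is L ⇒ W
n=20: moves to 19(W), 16(W), 14(W), 12(W); every one is W ⇒ L
n=21: can move to 20, which is L ⇒ W
n=22: can move to 18, which is L ⇒ W
n=23: can move to 15, which is L ⇒ W
n=24: can move to 20, which is L ⇒ W
n=25: moves to 24(W), 21(W), 19(W), 17(W); every one is W ⇒ L
n=26: can move to 25, which is L ⇒ W
L entries with 0 ≤ n ≤ 26: n = 1, 3, 6, 8, 13, 15, 18, 20, 25; that makes 9.

9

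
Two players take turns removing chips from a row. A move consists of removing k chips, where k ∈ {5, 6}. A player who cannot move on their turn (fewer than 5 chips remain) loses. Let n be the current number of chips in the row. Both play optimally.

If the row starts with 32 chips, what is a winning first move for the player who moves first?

Build the W/L table. Terminal = L. A non-terminal position is W if it has a move to some L; otherwise it is L.
n=0: no move → L
n=1: no move → L
n=2: no move → L
n=3: no move → L
n=4: no move → L
n=5: W (go to 0, an L position)
n=6: W (go to 1, an L position)
n=7: W (go to 2, an L position)
n=8: W (go to 3, an L position)
n=9: W (go to 4, an L position)
n=10: W (go to 4, an L position)
n=11: L (options 6(W), 5(W) are all W)
n=12: L (options 7(W), 6(W) are all W)
n=13: L (options 8(W), 7(W) are all W)
n=14: L (options 9(W), 8(W) are all W)
n=15: L (options 10(W), 9(W) are all W)
n=16: W (go to 11, an L position)
n=17: W (go to 12, an L position)
n=18: W (go to 13, an L position)
n=19: W (go to 14, an L position)
n=20: W (go to 15, an L position)
n=21: W (go to 15, an L position)
n=22: L (options 17(W), 16(W) are all W)
n=23: L (options 18(W), 17(W) are all W)
n=24: L (options 19(W), 18(W) are all W)
n=25: L (options 20(W), 19(W) are all W)
n=26: L (options 21(W), 20(W) are all W)
n=27: W (go to 22, an L position)
n=28: W (go to 23, an L position)
n=29: W (go to 24, an L position)
n=30: W (go to 25, an L position)
n=31: W (go to 26, an L position)
n=32: W (go to 26, an L position)
From 32, the L positions reachable in one move are: 26.

Remove 6, leaving 26.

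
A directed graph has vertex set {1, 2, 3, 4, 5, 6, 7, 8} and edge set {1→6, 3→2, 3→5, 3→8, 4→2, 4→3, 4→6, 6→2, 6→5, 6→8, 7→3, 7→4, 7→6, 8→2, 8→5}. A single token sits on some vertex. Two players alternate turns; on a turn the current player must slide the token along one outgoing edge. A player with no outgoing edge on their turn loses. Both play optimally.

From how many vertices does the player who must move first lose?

4

Work bottom-up. With no move the player to move loses. Otherwise the position is W if at least one move leads to an L position for the opponent, and L if every move leads to a W.
Every edge goes from a vertex to one that appears earlier in the order 5, 2, 8, 6, 1, 3, 4, 7, so processing vertices in that order labels each vertex after all of its successors.
5: no outgoing edge → L
2: no outgoing edge → L
8: reaches L-position 2 → W
6: reaches L-position 2 → W
1: only reaches 6(W), which is W → L
3: reaches L-position 2 → W
4: reaches L-position 2 → W
7: only reaches 4(W), 3(W), 6(W), all W → L
The L vertices are 1, 2, 5, 7; that is 4 in all.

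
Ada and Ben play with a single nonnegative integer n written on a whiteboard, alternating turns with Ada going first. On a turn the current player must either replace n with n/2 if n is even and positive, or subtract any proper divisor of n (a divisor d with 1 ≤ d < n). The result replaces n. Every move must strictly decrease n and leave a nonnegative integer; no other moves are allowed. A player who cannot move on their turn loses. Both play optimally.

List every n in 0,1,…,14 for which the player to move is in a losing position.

0, 1, 3, 5, 7, 9, 11, 13

Build the W/L table. Terminal = L. A non-terminal position is W if it has a move to some L; otherwise it is L.
n=0: no move → L
n=1: no move → L
n=2: W (go to 1, an L position)
n=3: L (sole option 2(W) is W)
n=4: W (go to 3, an L position)
n=5: L (sole option 4(W) is W)
n=6: W (go to 3, an L position)
n=7: L (sole option 6(W) is W)
n=8: W (go to 7, an L position)
n=9: L (options 6(W), 8(W) are all W)
n=10: W (go to 5, an L position)
n=11: L (sole option 10(W) is W)
n=12: W (go to 9, an L position)
n=13: L (sole option 12(W) is W)
n=14: W (go to 7, an L position)
The losing starting values of n are exactly the entries labelled L in this table (8 of them).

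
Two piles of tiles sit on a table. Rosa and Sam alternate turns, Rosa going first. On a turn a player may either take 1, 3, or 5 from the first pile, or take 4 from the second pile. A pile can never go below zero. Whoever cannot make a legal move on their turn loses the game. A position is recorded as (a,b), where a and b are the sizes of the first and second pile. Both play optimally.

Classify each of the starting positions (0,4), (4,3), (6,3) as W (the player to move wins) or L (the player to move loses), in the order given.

Use the standard recursion: the mover loses at a terminal position; elsewhere, the mover wins exactly when some move hands the opponent an L position.
No move ever increases a pile, so every position that can arise here has a ≤ 6 and b ≤ 4; it is enough to label the cells with 0 ≤ a ≤ 6 and 0 ≤ b ≤ 4.
Every move lowers a or b (never raises either), so fill the grid row by row in increasing a, and left to right within a row: each cell's successors are then already labelled.
      b=0  b=1  b=2  b=3  b=4
a=0:    L    L    L    L    W
a=1:    W    W    W    W    L
a=2:    L    L    L    L    W
a=3:    W    W    W    W    L
a=4:    L    L    L    L    W
a=5:    W    W    W    W    L
a=6:    L    L    L    L    W
Cells with no legal move (terminal, hence L): (0,0), (0,1), (0,2), (0,3).
The remaining L cells, each justified by listing all of its moves:
(1,4): L (options (0,4)(W), (1,0)(W) are all W)
(2,0): L (sole option (1,0)(W) is W)
(2,1): L (sole option (1,1)(W) is W)
(2,2): L (sole option (1,2)(W) is W)
(2,3): L (sole option (1,3)(W) is W)
(3,4): L (options (2,4)(W), (0,4)(W), (3,0)(W) are all W)
(4,0): L (options (3,0)(W), (1,0)(W) are all W)
(4,1): L (options (3,1)(W), (1,1)(W) are all W)
(4,2): L (options (3,2)(W), (1,2)(W) are all W)
(4,3): L (options (3,3)(W), (1,3)(W) are all W)
(5,4): L (options (4,4)(W), (2,4)(W), (0,4)(W), (5,0)(W) are all W)
(6,0): L (options (5,0)(W), (3,0)(W), (1,0)(W) are all W)
(6,1): L (options (5,1)(W), (3,1)(W), (1,1)(W) are all W)
(6,2): L (options (5,2)(W), (3,2)(W), (1,2)(W) are all W)
(6,3): L (options (5,3)(W), (3,3)(W), (1,3)(W) are all W)
Every other cell has at least one move into one of the L cells above, so it is W.
(0,4): the move to (0,0) reaches an L cell, so W
(4,3): one of the L cells justified above, so L
(6,3): one of the L cells justified above, so L

(0,4): W, (4,3): L, (6,3): L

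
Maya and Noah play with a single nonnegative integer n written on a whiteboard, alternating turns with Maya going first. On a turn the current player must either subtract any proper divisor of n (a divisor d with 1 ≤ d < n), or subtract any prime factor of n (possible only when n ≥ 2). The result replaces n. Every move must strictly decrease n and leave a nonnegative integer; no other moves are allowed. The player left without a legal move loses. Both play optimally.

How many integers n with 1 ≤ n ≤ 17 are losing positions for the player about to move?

4

Build the W/L table. Terminal = L. A non-terminal position is W if it has a move to some L; otherwise it is L.
n=0: no move → L
n=1: no move → L
n=2: →0(L), so W
n=3: →0(L), so W
n=4: →2(W), 3(W) — all W, so L
n=5: →0(L), so W
n=6: →4(L), so W
n=7: →0(L), so W
n=8: →4(L), so W
n=9: →6(W), 8(W) — all W, so L
n=10: →9(L), so W
n=11: →0(L), so W
n=12: →9(L), so W
n=13: →0(L), so W
n=14: →7(W), 12(W), 13(W) — all W, so L
n=15: →14(L), so W
n=16: →14(L), so W
n=17: →0(L), so W
L entries with 1 ≤ n ≤ 17 (n=0 is outside the asked range and is not counted): n = 1, 4, 9, 14; that makes 4.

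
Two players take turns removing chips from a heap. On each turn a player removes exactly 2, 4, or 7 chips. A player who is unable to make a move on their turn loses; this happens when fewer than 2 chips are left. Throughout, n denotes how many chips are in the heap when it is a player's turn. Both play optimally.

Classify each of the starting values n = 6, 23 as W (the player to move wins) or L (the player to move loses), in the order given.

6: L, 23: W

Classify positions by backward induction: terminal positions (no move available) are L. From any other position, the mover wins iff some move reaches an L.
n=0: no move → L
n=1: no move → L
n=2: W (go to 0, an L position)
n=3: W (go to 1, an L position)
n=4: W (go to 0, an L position)
n=5: W (go to 1, an L position)
n=6: L (options 4(W), 2(W) are all W)
n=7: W (go to 0, an L position)
n=8: W (go to 6, an L position)
n=9: L (options 7(W), 5(W), 2(W) are all W)
n=10: W (go to 6, an L position)
n=11: W (go to 9, an L position)
n=12: L (options 10(W), 8(W), 5(W) are all W)
n=13: W (go to 9, an L position)
n=14: W (go to 12, an L position)
n=15: L (options 13(W), 11(W), 8(W) are all W)
n=16: W (go to 12, an L position)
n=17: W (go to 15, an L position)
n=18: L (options 16(W), 14(W), 11(W) are all W)
n=19: W (go to 15, an L position)
n=20: W (go to 18, an L position)
n=21: L (options 19(W), 17(W), 14(W) are all W)
n=22: W (go to 18, an L position)
n=23: W (go to 21, an L position)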